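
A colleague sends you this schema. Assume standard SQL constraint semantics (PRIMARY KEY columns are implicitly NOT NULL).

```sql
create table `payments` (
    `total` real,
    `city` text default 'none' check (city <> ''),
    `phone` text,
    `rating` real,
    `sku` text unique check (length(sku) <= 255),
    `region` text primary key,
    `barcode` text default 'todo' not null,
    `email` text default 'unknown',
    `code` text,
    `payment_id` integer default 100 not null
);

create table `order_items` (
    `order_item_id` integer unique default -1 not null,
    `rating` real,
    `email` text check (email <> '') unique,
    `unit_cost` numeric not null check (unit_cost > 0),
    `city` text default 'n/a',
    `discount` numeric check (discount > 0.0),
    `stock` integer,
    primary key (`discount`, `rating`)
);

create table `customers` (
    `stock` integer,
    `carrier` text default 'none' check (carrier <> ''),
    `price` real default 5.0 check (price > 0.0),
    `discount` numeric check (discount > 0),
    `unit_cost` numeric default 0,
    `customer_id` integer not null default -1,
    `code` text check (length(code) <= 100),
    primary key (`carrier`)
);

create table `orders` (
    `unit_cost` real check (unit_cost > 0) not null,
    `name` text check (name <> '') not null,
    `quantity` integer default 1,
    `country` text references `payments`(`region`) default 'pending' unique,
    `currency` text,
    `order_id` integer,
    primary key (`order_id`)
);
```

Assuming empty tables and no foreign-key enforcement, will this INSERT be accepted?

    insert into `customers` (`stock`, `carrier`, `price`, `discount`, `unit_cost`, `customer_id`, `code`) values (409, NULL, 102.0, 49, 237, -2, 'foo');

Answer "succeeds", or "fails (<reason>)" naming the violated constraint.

fails (NOT NULL on carrier)

carrier is explicitly set to NULL, but carrier is part of the PRIMARY KEY (implied NOT NULL).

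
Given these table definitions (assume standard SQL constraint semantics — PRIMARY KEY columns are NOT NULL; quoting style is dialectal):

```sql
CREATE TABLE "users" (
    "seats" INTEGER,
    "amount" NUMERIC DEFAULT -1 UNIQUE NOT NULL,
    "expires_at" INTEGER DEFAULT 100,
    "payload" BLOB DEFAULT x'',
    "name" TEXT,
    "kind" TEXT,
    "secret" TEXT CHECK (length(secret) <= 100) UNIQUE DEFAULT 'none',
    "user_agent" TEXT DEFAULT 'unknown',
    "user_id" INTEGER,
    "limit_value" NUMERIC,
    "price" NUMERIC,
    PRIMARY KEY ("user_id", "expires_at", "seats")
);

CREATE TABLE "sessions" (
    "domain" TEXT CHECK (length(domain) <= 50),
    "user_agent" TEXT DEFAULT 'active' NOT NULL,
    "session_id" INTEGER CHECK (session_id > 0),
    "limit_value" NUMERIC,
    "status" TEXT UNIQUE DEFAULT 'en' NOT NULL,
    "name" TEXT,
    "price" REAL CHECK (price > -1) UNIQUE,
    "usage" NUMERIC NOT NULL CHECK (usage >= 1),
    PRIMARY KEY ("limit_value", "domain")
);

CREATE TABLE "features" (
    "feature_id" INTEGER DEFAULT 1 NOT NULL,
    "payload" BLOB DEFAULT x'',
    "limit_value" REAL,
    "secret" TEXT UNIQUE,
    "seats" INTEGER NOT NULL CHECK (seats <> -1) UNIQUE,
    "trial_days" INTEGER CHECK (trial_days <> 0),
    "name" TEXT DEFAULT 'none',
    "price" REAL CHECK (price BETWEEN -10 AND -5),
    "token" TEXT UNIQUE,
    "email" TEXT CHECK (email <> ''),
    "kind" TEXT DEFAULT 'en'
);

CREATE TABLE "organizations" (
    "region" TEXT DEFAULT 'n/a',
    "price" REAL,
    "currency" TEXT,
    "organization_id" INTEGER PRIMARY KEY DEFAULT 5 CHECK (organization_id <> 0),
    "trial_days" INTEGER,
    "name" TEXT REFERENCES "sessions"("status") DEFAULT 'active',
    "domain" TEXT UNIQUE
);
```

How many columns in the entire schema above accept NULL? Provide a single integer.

25

users: 7 nullable (payload, name, kind, secret, user_agent, limit_value, price — PK (user_id, expires_at, seats) and explicit NOT NULL columns excluded).
sessions: 3 nullable (session_id, name, price — PK (limit_value, domain) and explicit NOT NULL columns excluded).
features: 9 nullable (payload, limit_value, secret, trial_days, name, price, token, email, kind — PK none and explicit NOT NULL columns excluded).
organizations: 6 nullable (region, price, currency, trial_days, name, domain — PK (organization_id) and explicit NOT NULL columns excluded).
Total: 7 + 3 + 9 + 6 = 25.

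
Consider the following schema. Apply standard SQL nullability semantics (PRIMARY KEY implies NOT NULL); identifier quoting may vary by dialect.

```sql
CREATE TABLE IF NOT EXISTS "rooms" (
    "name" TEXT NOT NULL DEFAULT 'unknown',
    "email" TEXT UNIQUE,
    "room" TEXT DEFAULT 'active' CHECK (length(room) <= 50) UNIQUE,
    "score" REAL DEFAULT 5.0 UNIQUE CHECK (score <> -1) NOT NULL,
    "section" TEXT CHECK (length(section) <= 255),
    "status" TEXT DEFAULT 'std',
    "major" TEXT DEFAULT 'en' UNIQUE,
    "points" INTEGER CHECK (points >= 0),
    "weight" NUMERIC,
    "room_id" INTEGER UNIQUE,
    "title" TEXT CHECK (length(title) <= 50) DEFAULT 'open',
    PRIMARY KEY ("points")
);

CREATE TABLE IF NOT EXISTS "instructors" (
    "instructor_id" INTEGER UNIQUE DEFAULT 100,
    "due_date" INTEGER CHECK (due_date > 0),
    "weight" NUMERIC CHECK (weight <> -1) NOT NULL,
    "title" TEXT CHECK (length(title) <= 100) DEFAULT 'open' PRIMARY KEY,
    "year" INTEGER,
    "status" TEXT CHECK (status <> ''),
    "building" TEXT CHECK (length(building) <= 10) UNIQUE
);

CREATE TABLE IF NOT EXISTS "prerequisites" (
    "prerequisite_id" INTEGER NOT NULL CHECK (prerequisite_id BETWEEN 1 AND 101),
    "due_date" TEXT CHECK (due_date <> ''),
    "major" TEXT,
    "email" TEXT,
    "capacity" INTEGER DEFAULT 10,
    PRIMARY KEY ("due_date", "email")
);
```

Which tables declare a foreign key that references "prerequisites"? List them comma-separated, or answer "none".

No REFERENCES clause anywhere in the schema names prerequisites.

none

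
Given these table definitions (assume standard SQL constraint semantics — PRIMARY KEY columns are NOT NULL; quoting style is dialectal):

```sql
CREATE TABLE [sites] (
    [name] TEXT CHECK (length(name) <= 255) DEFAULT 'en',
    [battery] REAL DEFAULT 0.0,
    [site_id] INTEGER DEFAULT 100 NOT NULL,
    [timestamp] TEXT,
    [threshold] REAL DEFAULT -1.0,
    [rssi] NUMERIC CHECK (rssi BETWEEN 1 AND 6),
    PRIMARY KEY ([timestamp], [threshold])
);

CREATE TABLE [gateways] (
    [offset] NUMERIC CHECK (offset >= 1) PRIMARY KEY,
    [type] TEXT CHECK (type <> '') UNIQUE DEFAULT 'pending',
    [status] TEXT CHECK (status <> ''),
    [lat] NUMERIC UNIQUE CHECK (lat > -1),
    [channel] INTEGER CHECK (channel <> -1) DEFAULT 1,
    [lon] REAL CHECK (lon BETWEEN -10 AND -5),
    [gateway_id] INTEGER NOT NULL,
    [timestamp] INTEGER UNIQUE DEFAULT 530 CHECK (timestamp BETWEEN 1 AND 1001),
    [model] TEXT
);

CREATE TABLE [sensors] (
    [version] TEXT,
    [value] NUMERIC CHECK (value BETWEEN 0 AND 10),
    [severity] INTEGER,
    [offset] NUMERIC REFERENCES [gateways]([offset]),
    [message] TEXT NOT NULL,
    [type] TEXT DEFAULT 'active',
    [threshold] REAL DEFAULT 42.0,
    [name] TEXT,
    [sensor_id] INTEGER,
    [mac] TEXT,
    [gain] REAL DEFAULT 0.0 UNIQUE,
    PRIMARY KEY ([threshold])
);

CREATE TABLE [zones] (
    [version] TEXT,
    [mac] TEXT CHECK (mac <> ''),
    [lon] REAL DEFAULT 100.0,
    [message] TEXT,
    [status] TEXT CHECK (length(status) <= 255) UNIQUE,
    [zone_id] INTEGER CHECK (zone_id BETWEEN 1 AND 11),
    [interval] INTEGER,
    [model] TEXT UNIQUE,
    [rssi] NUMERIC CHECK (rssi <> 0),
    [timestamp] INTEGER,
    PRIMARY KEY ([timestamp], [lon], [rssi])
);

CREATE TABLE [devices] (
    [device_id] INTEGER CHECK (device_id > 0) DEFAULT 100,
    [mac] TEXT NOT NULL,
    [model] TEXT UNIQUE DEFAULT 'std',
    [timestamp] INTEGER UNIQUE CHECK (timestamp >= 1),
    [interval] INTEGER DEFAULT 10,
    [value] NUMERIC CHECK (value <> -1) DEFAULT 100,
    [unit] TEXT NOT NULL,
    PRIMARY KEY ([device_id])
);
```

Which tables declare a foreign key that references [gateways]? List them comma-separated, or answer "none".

sensors

- sensors.offset references gateways(offset).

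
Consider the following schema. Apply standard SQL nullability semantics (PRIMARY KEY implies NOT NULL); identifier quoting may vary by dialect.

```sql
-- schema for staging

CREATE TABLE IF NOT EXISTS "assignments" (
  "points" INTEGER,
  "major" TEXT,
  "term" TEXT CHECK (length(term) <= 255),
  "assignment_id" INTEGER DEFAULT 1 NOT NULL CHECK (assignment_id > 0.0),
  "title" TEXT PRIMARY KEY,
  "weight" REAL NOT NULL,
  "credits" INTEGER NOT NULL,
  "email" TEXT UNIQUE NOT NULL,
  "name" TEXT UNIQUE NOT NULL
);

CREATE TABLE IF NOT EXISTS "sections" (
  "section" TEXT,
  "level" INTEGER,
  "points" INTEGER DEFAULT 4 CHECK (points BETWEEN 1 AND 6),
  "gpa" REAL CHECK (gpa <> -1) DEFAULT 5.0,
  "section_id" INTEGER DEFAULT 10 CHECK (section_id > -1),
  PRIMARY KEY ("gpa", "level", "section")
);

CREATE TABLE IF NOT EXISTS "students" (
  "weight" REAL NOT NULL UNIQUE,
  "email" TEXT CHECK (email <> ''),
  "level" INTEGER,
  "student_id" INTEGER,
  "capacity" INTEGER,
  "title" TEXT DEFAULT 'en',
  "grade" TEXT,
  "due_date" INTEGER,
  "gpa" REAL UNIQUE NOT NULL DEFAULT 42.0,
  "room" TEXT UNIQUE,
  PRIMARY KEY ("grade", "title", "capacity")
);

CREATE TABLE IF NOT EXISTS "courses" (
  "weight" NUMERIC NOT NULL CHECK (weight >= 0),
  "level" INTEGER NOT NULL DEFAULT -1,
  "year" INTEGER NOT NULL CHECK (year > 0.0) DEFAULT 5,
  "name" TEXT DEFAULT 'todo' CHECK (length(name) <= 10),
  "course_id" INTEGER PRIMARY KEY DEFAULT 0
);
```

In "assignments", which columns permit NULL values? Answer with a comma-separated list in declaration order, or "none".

points, major, term

- points: no NOT NULL constraint applies → nullable.
- major: no NOT NULL constraint applies → nullable.
- term: CHECK does not forbid NULL (a CHECK constraint passes when its expression is NULL) → nullable.
- assignment_id: declared NOT NULL → not nullable.
- title: part of the PRIMARY KEY, which implies NOT NULL → not nullable.
- weight: declared NOT NULL → not nullable.
- credits: declared NOT NULL → not nullable.
- email: declared NOT NULL → not nullable.
- name: declared NOT NULL → not nullable.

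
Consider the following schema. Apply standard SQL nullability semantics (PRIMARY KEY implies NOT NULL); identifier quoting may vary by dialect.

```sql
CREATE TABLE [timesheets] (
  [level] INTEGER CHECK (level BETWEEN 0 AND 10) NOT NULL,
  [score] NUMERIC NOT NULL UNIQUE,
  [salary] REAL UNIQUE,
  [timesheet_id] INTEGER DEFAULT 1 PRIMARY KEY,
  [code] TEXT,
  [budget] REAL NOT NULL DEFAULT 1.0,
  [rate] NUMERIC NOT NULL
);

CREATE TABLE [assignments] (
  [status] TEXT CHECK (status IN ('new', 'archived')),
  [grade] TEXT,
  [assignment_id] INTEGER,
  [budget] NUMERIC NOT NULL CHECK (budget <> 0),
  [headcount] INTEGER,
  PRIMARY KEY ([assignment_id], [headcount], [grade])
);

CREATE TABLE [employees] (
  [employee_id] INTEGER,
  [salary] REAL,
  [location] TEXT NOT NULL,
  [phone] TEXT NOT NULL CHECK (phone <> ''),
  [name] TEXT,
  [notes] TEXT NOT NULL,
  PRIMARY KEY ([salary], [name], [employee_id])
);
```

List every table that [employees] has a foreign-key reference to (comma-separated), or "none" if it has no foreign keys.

none

No column in employees has a REFERENCES clause.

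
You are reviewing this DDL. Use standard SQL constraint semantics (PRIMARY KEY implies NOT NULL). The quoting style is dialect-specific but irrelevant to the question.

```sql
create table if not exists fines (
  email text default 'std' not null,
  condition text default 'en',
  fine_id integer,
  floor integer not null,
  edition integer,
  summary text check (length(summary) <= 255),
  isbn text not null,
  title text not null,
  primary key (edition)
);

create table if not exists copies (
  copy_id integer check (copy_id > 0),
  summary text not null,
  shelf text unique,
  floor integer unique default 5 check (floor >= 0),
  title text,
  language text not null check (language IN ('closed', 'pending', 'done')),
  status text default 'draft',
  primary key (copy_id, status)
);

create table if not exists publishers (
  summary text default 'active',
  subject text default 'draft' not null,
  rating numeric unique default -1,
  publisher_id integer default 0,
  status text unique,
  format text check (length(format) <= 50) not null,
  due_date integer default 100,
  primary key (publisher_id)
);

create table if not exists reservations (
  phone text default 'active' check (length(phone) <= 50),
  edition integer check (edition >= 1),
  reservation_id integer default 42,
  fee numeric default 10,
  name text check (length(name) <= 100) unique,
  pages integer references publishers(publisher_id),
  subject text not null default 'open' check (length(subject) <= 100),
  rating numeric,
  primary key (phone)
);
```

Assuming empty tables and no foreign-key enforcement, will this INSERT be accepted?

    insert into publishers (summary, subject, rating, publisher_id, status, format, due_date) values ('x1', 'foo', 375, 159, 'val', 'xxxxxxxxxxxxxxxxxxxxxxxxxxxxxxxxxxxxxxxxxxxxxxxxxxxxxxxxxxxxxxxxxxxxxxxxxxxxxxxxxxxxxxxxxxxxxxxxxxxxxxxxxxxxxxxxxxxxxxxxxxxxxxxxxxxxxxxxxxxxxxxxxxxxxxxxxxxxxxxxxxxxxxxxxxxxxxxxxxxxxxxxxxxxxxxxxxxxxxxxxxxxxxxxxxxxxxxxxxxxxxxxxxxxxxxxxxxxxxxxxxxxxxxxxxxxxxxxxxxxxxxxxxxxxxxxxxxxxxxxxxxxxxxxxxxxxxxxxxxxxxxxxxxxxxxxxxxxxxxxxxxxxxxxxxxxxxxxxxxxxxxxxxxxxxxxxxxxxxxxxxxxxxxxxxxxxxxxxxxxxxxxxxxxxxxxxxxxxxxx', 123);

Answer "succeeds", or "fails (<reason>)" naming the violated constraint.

fails (CHECK on format)

The value 'xxxxxxxxxxxxxxxxxxxxxxxxxxxxxxxxxxxxxxxxxxxxxxxxxxxxxxxxxxxxxxxxxxxxxxxxxxxxxxxxxxxxxxxxxxxxxxxxxxxxxxxxxxxxxxxxxxxxxxxxxxxxxxxxxxxxxxxxxxxxxxxxxxxxxxxxxxxxxxxxxxxxxxxxxxxxxxxxxxxxxxxxxxxxxxxxxxxxxxxxxxxxxxxxxxxxxxxxxxxxxxxxxxxxxxxxxxxxxxxxxxxxxxxxxxxxxxxxxxxxxxxxxxxxxxxxxxxxxxxxxxxxxxxxxxxxxxxxxxxxxxxxxxxxxxxxxxxxxxxxxxxxxxxxxxxxxxxxxxxxxxxxxxxxxxxxxxxxxxxxxxxxxxxxxxxxxxxxxxxxxxxxxxxxxxxxxxxxxxxx' for format violates CHECK (length(format) <= 50).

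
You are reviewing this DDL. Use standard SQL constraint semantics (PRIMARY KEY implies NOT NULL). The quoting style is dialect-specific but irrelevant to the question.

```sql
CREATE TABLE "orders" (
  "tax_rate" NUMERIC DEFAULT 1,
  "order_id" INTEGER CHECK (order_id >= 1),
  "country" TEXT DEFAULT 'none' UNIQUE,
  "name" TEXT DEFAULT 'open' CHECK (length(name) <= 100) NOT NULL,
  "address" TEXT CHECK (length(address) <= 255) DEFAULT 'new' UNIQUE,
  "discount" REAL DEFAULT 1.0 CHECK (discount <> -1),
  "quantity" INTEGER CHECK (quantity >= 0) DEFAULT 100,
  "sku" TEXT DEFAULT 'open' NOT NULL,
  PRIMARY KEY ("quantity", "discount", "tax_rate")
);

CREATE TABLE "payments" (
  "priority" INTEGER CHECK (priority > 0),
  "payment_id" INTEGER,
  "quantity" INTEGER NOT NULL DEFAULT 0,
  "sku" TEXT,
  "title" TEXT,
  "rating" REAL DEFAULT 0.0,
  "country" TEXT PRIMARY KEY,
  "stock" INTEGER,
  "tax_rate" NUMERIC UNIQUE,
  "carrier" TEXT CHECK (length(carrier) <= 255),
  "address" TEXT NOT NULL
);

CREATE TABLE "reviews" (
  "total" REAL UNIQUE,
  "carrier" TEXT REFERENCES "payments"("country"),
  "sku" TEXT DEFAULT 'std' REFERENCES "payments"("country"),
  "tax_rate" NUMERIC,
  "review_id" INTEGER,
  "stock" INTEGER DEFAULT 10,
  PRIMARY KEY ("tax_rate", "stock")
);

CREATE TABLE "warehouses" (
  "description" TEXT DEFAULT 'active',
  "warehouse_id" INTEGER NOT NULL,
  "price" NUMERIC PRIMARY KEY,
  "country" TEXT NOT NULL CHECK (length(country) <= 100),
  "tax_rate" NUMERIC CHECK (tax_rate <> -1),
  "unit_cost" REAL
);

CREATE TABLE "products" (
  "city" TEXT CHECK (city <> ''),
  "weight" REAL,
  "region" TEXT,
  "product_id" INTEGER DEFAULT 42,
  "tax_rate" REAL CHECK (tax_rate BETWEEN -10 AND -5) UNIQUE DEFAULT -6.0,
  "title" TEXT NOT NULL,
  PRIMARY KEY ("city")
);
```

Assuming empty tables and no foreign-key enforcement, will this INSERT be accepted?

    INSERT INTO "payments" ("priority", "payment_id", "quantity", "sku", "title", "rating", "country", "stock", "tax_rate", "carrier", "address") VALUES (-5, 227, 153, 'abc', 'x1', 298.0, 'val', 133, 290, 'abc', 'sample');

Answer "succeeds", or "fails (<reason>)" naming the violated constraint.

The value -5 for priority violates CHECK (priority > 0).

fails (CHECK on priority)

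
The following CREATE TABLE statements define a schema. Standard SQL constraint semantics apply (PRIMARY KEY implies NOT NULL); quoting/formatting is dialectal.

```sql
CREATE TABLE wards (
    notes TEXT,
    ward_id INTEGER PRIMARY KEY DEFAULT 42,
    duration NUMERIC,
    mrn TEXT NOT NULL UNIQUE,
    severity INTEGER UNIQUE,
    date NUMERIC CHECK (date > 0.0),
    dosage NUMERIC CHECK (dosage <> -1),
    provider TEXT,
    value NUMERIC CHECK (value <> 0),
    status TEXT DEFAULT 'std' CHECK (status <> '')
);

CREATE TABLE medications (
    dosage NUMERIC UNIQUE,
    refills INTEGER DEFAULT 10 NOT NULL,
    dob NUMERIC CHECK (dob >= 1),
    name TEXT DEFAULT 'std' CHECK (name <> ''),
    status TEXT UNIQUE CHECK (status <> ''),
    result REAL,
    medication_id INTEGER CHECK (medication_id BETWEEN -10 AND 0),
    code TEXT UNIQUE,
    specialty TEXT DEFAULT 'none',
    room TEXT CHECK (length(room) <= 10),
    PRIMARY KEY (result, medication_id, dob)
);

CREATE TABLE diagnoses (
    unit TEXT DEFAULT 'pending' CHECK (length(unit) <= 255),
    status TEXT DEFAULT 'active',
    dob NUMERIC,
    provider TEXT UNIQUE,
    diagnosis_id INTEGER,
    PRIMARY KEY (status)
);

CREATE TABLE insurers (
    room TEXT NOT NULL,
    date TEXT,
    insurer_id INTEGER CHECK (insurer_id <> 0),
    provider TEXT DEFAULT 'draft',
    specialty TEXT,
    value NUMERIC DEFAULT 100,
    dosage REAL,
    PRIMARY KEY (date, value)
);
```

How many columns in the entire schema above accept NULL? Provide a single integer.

22

wards: 8 nullable (notes, duration, severity, date, dosage, provider, value, status — PK (ward_id) and explicit NOT NULL columns excluded).
medications: 6 nullable (dosage, name, status, code, specialty, room — PK (result, medication_id, dob) and explicit NOT NULL columns excluded).
diagnoses: 4 nullable (unit, dob, provider, diagnosis_id — PK (status) and explicit NOT NULL columns excluded).
insurers: 4 nullable (insurer_id, provider, specialty, dosage — PK (date, value) and explicit NOT NULL columns excluded).
Total: 8 + 6 + 4 + 4 = 22.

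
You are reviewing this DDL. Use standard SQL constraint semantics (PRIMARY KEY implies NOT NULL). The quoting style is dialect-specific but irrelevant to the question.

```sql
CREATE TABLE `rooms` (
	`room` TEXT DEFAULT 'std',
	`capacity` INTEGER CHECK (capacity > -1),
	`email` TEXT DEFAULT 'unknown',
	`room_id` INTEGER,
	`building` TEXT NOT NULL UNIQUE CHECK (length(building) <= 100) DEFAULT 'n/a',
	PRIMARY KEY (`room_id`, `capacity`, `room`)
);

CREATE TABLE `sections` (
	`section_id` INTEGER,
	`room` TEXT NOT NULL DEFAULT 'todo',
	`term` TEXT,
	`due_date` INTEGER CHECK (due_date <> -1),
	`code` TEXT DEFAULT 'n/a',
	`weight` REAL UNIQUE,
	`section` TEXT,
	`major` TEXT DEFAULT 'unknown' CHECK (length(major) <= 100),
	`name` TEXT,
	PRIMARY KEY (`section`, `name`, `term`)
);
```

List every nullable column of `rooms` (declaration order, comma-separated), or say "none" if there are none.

- room: part of the PRIMARY KEY, which implies NOT NULL → not nullable.
- capacity: part of the PRIMARY KEY, which implies NOT NULL → not nullable.
- email: DEFAULT only fills an omitted column; an explicit NULL is still allowed → nullable.
- room_id: part of the PRIMARY KEY, which implies NOT NULL → not nullable.
- building: declared NOT NULL → not nullable.

email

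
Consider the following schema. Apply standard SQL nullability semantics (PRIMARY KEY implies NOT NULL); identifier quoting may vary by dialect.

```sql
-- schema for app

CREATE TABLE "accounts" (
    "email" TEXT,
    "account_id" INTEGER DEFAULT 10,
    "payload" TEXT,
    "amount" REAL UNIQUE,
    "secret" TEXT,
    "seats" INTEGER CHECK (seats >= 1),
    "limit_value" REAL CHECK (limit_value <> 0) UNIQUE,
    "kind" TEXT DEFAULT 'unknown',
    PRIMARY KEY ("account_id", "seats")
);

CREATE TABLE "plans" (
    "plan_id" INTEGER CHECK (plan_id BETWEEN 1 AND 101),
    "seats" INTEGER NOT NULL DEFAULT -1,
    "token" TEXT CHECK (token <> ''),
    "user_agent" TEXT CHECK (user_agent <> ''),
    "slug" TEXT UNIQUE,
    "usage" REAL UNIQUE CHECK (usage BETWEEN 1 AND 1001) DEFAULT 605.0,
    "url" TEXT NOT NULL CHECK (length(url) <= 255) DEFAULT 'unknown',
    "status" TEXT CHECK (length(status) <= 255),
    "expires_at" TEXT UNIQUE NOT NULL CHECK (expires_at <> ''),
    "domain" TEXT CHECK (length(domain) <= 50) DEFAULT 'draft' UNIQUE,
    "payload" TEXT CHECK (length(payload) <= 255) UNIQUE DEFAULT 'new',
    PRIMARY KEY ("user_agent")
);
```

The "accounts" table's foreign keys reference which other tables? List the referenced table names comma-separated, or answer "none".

No column in accounts has a REFERENCES clause.

none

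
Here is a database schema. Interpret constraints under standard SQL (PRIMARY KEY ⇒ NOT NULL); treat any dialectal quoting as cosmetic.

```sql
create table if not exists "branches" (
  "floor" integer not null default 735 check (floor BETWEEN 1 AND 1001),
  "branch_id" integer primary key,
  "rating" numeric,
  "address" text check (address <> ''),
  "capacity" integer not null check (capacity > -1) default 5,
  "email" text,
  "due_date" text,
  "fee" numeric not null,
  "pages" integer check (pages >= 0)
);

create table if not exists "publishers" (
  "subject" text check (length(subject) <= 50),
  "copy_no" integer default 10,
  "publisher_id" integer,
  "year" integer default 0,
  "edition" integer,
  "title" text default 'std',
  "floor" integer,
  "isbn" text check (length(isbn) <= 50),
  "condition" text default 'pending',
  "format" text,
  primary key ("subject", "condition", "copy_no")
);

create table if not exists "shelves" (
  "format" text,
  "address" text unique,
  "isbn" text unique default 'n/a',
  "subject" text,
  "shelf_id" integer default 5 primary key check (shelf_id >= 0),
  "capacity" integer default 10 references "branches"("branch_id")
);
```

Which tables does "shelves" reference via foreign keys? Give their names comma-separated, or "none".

- capacity REFERENCES branches(branch_id).

branches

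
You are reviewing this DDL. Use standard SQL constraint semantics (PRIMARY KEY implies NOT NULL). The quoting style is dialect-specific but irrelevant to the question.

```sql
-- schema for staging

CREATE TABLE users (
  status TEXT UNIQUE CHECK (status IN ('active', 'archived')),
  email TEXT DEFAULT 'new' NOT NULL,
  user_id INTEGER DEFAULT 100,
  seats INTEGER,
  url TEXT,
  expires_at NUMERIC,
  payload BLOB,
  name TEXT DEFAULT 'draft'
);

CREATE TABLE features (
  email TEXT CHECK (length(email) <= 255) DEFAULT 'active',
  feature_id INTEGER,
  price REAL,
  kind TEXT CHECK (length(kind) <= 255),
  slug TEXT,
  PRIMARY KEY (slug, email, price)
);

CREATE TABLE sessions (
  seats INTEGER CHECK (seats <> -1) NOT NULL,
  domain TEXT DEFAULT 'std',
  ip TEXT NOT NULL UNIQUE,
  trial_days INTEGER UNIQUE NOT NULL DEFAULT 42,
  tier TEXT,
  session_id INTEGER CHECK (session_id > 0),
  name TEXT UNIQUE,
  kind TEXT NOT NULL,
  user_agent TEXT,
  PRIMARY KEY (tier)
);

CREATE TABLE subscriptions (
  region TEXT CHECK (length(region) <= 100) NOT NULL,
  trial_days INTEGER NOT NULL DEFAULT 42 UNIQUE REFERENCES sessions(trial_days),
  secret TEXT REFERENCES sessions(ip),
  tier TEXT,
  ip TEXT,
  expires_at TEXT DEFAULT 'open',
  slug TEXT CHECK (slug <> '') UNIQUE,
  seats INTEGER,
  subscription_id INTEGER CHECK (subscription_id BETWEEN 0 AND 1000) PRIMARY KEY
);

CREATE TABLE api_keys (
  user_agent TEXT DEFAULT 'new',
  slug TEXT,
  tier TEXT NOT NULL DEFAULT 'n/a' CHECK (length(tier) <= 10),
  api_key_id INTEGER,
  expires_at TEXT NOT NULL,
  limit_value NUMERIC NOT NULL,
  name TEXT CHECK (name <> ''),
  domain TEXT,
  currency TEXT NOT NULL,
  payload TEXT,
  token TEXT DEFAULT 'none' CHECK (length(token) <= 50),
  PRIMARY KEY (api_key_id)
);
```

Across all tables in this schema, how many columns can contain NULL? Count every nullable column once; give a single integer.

25

users: 7 nullable (status, user_id, seats, url, expires_at, payload, name — PK none and explicit NOT NULL columns excluded).
features: 2 nullable (feature_id, kind — PK (slug, email, price) and explicit NOT NULL columns excluded).
sessions: 4 nullable (domain, session_id, name, user_agent — PK (tier) and explicit NOT NULL columns excluded).
subscriptions: 6 nullable (secret, tier, ip, expires_at, slug, seats — PK (subscription_id) and explicit NOT NULL columns excluded).
api_keys: 6 nullable (user_agent, slug, name, domain, payload, token — PK (api_key_id) and explicit NOT NULL columns excluded).
Total: 7 + 2 + 4 + 6 + 6 = 25.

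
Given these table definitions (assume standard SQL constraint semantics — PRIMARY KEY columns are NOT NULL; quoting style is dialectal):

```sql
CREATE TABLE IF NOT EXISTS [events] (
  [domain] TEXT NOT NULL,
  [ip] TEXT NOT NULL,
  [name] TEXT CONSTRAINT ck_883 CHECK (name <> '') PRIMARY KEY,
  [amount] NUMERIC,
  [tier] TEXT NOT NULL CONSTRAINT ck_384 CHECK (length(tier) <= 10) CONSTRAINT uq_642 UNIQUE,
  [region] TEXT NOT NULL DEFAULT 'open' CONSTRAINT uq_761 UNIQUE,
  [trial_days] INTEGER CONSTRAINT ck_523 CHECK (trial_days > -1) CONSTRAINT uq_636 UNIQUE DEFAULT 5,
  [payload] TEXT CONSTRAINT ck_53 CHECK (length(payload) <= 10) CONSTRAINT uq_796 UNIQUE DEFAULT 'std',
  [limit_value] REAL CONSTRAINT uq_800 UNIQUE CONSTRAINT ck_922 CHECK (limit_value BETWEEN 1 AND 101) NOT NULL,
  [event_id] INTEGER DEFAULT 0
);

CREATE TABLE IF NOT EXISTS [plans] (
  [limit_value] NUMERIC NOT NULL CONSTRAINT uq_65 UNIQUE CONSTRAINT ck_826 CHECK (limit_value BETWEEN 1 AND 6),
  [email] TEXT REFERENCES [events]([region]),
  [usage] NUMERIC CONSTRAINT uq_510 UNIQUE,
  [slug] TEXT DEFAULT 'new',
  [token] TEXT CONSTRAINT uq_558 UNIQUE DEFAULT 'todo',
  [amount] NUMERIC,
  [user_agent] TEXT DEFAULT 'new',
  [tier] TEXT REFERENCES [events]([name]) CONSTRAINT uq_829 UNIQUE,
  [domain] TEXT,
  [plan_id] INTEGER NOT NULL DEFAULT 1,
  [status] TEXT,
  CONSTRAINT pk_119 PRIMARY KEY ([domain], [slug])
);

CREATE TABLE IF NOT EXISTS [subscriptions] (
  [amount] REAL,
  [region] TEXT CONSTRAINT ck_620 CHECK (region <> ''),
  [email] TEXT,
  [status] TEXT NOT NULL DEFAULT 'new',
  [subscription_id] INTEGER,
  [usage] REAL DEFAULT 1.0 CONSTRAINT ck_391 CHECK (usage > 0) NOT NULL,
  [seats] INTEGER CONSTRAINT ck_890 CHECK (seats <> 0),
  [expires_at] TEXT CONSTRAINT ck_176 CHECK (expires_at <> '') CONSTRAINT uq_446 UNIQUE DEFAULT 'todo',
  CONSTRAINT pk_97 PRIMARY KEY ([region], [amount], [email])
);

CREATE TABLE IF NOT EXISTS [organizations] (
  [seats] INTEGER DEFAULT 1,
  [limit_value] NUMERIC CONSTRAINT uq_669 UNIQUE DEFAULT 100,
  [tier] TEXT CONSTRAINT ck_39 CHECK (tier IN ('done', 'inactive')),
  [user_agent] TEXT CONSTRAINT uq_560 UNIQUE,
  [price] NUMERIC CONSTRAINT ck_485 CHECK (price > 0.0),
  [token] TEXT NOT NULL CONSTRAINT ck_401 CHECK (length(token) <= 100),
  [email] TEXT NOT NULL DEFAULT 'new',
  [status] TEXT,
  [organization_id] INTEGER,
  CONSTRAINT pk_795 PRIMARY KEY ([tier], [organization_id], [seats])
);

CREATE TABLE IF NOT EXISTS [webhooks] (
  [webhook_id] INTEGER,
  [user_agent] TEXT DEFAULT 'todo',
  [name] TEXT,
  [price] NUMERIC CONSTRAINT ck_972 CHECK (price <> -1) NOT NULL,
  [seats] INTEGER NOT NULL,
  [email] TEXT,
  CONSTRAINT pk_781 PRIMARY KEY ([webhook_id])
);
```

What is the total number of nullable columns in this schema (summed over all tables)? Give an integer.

21

events: 4 nullable (amount, trial_days, payload, event_id — PK (name) and explicit NOT NULL columns excluded).
plans: 7 nullable (email, usage, token, amount, user_agent, tier, status — PK (domain, slug) and explicit NOT NULL columns excluded).
subscriptions: 3 nullable (subscription_id, seats, expires_at — PK (region, amount, email) and explicit NOT NULL columns excluded).
organizations: 4 nullable (limit_value, user_agent, price, status — PK (tier, organization_id, seats) and explicit NOT NULL columns excluded).
webhooks: 3 nullable (user_agent, name, email — PK (webhook_id) and explicit NOT NULL columns excluded).
Total: 4 + 7 + 3 + 4 + 3 = 21.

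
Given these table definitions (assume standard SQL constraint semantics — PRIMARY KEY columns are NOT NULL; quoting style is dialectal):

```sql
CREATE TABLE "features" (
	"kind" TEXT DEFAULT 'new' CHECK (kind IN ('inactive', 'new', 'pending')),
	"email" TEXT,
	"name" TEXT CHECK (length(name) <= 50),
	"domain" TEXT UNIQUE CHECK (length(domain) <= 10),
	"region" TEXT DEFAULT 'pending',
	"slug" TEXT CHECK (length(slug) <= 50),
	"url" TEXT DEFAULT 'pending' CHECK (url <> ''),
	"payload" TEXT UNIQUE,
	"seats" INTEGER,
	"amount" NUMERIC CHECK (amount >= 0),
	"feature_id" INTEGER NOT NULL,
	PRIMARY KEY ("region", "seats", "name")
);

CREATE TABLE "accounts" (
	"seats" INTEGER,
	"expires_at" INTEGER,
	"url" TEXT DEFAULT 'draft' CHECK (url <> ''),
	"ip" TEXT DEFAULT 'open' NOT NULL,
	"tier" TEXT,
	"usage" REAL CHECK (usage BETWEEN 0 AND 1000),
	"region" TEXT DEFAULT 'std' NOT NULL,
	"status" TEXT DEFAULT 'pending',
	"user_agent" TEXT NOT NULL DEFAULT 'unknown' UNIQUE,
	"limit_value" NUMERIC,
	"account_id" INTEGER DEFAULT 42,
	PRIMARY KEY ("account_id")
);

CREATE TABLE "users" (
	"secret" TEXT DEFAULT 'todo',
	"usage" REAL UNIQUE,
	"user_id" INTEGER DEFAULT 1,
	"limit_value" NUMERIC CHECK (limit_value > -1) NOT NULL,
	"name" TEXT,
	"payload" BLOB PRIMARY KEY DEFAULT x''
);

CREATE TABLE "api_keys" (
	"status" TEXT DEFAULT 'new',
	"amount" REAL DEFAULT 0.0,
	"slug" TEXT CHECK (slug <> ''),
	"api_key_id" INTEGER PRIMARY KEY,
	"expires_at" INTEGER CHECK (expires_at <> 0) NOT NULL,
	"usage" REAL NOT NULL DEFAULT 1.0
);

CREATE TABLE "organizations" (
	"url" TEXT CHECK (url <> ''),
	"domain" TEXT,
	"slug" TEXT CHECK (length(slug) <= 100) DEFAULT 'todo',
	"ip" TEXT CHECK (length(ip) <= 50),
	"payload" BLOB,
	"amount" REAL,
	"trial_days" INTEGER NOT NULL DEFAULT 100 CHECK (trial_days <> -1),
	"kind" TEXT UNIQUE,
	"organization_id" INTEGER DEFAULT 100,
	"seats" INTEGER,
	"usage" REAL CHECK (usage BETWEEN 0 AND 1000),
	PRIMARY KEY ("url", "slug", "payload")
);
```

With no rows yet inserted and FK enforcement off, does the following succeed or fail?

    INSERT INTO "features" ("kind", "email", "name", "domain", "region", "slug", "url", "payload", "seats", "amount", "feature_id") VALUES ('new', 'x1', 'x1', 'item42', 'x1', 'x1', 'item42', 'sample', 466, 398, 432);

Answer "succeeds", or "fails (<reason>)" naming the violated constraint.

NOT NULL columns: feature_id is supplied; name is supplied; region is supplied; seats is supplied.
CHECK constraints: 'new' satisfies (kind IN ('inactive', 'new', 'pending')); 'x1' satisfies (length(name) <= 50); 'item42' satisfies (length(domain) <= 10); 'x1' satisfies (length(slug) <= 50); 'item42' satisfies (url <> ''); 398 satisfies (amount >= 0).
No constraint is violated.

succeeds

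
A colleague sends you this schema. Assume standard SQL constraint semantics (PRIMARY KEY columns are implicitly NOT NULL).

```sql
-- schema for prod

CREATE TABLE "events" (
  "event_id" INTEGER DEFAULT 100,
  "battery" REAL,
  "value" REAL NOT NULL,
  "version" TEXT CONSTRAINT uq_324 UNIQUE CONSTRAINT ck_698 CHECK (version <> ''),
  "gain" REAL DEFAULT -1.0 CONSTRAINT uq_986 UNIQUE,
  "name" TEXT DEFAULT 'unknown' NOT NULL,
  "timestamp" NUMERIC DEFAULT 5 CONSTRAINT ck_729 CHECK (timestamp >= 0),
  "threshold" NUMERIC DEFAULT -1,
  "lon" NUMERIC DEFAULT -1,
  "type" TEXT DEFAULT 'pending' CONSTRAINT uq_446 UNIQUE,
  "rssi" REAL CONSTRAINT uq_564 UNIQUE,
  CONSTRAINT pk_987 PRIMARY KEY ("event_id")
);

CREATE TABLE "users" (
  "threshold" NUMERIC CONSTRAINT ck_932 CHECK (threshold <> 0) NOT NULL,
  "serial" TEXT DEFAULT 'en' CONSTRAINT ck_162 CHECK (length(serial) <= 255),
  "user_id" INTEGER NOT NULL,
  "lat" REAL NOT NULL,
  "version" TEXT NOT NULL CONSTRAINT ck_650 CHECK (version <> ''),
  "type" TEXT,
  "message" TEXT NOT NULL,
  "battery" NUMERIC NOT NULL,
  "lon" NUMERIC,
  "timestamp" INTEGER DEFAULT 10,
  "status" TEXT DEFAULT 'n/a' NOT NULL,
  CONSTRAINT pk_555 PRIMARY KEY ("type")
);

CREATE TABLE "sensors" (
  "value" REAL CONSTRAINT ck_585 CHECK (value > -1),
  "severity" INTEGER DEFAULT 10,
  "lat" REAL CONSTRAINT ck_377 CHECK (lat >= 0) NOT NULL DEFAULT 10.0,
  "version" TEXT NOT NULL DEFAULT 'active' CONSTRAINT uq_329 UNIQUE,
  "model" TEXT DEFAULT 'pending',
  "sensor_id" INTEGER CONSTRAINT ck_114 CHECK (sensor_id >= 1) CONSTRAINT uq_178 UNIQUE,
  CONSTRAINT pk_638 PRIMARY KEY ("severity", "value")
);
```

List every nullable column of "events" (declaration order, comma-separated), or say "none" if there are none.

battery, version, gain, timestamp, threshold, lon, type, rssi

- event_id: part of the PRIMARY KEY, which implies NOT NULL → not nullable.
- battery: no NOT NULL constraint applies → nullable.
- value: declared NOT NULL → not nullable.
- version: CHECK does not forbid NULL (a CHECK constraint passes when its expression is NULL) → nullable.
- gain: UNIQUE does not imply NOT NULL → nullable.
- name: declared NOT NULL → not nullable.
- timestamp: CHECK does not forbid NULL (a CHECK constraint passes when its expression is NULL) → nullable.
- threshold: DEFAULT only fills an omitted column; an explicit NULL is still allowed → nullable.
- lon: DEFAULT only fills an omitted column; an explicit NULL is still allowed → nullable.
- type: UNIQUE does not imply NOT NULL → nullable.
- rssi: UNIQUE does not imply NOT NULL → nullable.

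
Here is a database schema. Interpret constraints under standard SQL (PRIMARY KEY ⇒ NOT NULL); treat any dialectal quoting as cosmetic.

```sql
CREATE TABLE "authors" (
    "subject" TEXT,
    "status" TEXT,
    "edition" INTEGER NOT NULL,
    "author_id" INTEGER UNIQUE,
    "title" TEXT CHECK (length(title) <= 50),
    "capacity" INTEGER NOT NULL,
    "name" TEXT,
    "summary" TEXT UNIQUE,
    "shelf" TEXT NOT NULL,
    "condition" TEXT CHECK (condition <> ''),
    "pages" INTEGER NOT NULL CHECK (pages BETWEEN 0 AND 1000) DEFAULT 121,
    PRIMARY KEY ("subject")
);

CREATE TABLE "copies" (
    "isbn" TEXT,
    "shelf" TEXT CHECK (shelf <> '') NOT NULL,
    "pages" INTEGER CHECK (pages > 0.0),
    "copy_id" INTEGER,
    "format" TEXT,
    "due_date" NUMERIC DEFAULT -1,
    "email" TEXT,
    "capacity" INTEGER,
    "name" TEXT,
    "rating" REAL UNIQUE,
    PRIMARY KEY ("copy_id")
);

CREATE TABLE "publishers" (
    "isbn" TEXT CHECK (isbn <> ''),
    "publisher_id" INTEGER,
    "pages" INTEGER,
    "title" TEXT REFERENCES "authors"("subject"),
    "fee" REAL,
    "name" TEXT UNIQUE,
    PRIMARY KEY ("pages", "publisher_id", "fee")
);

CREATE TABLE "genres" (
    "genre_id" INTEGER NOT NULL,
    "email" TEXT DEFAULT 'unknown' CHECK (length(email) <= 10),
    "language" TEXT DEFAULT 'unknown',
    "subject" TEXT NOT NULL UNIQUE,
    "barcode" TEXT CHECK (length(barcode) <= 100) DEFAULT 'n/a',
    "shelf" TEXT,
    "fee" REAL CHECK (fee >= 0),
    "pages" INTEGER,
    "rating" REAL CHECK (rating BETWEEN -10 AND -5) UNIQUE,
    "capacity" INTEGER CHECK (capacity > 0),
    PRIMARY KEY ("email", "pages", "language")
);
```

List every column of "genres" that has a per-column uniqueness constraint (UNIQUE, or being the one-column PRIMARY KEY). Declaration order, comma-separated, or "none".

subject, rating

- genre_id: no UNIQUE or single-column PK constraint.
- email: part of a composite PRIMARY KEY — only the tuple is unique, not this column on its own.
- language: part of a composite PRIMARY KEY — only the tuple is unique, not this column on its own.
- subject: declared UNIQUE → unique.
- barcode: no UNIQUE or single-column PK constraint.
- shelf: no UNIQUE or single-column PK constraint.
- fee: no UNIQUE or single-column PK constraint.
- pages: part of a composite PRIMARY KEY — only the tuple is unique, not this column on its own.
- rating: declared UNIQUE → unique.
- capacity: no UNIQUE or single-column PK constraint.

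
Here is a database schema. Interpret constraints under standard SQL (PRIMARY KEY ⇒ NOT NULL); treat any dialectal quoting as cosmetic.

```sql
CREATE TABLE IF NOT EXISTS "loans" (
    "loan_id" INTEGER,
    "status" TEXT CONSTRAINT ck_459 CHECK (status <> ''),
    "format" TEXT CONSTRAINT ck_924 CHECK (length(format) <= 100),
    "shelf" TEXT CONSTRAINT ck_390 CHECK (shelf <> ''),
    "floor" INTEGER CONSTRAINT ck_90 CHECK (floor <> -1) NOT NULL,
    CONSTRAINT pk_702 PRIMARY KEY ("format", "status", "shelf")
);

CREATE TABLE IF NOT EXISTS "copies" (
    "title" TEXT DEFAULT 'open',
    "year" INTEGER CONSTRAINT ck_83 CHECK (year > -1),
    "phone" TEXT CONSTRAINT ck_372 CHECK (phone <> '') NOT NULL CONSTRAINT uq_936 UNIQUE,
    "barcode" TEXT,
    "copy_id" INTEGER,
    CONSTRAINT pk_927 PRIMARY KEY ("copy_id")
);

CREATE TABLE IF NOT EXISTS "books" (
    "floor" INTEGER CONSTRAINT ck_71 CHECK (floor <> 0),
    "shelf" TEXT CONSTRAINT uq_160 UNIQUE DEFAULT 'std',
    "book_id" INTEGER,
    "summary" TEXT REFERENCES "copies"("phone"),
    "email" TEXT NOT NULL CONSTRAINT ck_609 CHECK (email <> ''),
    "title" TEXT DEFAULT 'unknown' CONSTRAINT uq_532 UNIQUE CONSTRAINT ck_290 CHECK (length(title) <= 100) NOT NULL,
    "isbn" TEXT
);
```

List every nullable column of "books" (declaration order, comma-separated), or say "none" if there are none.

- floor: CHECK does not forbid NULL (a CHECK constraint passes when its expression is NULL) → nullable.
- shelf: UNIQUE does not imply NOT NULL → nullable.
- book_id: no NOT NULL constraint applies → nullable.
- summary: a foreign key column may be NULL unless separately constrained → nullable.
- email: declared NOT NULL → not nullable.
- title: declared NOT NULL → not nullable.
- isbn: no NOT NULL constraint applies → nullable.

floor, shelf, book_id, summary, isbn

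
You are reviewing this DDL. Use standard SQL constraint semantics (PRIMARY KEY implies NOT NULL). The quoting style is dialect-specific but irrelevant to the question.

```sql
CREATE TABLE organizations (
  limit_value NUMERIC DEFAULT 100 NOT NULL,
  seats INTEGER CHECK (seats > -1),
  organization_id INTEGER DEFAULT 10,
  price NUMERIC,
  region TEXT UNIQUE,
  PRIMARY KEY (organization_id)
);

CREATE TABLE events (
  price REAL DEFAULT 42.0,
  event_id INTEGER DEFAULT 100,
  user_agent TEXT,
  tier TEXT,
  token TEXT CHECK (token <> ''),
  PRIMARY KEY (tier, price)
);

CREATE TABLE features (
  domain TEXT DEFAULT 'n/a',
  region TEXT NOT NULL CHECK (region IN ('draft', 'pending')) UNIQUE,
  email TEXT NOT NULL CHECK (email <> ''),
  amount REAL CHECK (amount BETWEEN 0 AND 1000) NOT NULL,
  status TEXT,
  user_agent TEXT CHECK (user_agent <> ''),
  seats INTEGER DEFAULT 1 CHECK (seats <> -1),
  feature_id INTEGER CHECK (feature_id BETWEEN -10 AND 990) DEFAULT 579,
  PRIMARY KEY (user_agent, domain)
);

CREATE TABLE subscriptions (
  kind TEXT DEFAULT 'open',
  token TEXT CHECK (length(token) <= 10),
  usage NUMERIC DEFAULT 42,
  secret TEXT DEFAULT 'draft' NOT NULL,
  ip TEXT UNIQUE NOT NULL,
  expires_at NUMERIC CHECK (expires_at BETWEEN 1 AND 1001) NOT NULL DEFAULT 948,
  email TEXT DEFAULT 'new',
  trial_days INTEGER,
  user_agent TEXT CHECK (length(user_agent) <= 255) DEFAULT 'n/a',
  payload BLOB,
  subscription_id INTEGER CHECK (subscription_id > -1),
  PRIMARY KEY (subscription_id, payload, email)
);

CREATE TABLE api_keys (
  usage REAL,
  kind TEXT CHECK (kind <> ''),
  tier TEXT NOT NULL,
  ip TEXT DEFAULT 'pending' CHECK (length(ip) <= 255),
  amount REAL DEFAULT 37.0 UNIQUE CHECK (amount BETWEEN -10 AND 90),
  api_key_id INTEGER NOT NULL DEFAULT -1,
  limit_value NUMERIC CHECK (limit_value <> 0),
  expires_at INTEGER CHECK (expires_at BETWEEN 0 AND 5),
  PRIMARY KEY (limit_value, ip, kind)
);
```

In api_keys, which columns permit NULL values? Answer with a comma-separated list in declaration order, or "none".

- usage: no NOT NULL constraint applies → nullable.
- kind: part of the PRIMARY KEY, which implies NOT NULL → not nullable.
- tier: declared NOT NULL → not nullable.
- ip: part of the PRIMARY KEY, which implies NOT NULL → not nullable.
- amount: CHECK does not forbid NULL (a CHECK constraint passes when its expression is NULL) → nullable.
- api_key_id: declared NOT NULL → not nullable.
- limit_value: part of the PRIMARY KEY, which implies NOT NULL → not nullable.
- expires_at: CHECK does not forbid NULL (a CHECK constraint passes when its expression is NULL) → nullable.

usage, amount, expires_at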